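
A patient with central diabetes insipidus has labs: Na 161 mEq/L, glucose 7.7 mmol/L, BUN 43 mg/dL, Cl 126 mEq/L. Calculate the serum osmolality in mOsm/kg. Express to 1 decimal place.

345.1 mOsm/kg

Calculated osmolality = 2·Na + glucose + BUN/2.8
= 2·161 + 7.7 + 43/2.8
= 322 + 7.70 + 15.36
= 345.06 mOsm/kg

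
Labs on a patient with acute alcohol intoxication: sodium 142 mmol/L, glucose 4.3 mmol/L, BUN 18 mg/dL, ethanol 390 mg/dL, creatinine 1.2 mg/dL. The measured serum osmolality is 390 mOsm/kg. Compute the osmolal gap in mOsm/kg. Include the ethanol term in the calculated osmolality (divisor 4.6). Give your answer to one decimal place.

10.5 mOsm/kg

Calculated osmolality = 2·Na + glucose + BUN/2.8 + ethanol/4.6
= 2·142 + 4.3 + 18/2.8 + 390/4.6
= 284 + 4.30 + 6.43 + 84.78
= 379.51 mOsm/kg ≈ 379.5 mOsm/kg
Osmolar gap = measured − calculated = 390 − 379.5 = 10.5 mOsm/kg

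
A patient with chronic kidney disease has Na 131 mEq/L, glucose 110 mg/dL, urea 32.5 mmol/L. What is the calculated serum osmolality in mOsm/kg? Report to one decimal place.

300.6 mOsm/kg

Calculated osmolality = 2·Na + glucose/18 + urea
= 2·131 + 110/18 + 32.5
= 262 + 6.11 + 32.50
= 300.61 mOsm/kg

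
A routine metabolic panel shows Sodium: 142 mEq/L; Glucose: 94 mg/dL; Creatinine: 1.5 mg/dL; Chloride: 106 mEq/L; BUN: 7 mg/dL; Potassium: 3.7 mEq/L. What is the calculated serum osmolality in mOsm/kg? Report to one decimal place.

291.7 mOsm/kg

Calculated osmolality = 2·Na + glucose/18 + BUN/2.8
= 2·142 + 94/18 + 7/2.8
= 284 + 5.22 + 2.50
= 291.72 mOsm/kg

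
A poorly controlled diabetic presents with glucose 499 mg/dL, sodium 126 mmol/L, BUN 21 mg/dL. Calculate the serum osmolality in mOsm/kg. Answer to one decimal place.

Calculated osmolality = 2·Na + glucose/18 + BUN/2.8
= 2·126 + 499/18 + 21/2.8
= 252 + 27.72 + 7.50
= 287.22 mOsm/kg

287.2 mOsm/kg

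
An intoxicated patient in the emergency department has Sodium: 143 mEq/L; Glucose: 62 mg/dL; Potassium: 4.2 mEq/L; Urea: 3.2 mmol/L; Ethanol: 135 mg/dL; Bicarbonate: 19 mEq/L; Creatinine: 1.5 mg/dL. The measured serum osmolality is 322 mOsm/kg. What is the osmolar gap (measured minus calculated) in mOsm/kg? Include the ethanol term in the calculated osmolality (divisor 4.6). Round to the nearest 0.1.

Calculated osmolality = 2·Na + glucose/18 + urea + ethanol/4.6
= 2·143 + 62/18 + 3.2 + 135/4.6
= 286 + 3.44 + 3.20 + 29.35
= 321.99 mOsm/kg ≈ 322.0 mOsm/kg
Osmolar gap = measured − calculated = 322 − 322.0 = 0.0 mOsm/kg

0.0 mOsm/kg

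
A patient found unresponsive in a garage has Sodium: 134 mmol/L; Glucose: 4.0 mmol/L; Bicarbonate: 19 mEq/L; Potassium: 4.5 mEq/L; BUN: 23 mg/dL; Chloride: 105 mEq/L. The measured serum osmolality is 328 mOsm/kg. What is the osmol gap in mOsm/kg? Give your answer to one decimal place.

Calculated osmolality = 2·Na + glucose + BUN/2.8
= 2·134 + 4 + 23/2.8
= 268 + 4 + 8.21
= 280.21 mOsm/kg ≈ 280.2 mOsm/kg
Osmolar gap = measured − calculated = 328 − 280.2 = 47.8 mOsm/kg

47.8 mOsm/kg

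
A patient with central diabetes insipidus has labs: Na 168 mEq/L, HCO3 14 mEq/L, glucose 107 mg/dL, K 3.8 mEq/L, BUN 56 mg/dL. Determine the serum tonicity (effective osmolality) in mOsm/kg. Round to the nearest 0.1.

341.9 mOsm/kg

Effective osmolality excludes urea (freely permeant across cell membranes):
2·Na + glucose/18
= 2·168 + 107/18
= 336 + 5.94
= 341.94 mOsm/kg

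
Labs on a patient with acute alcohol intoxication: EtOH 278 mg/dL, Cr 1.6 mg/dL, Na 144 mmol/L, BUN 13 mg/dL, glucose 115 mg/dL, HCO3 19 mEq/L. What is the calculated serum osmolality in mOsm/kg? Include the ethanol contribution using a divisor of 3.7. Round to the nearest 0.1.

Calculated osmolality = 2·Na + glucose/18 + BUN/2.8 + ethanol/3.7
= 2·144 + 115/18 + 13/2.8 + 278/3.7
= 288 + 6.39 + 4.64 + 75.14
= 374.17 mOsm/kg

374.2 mOsm/kg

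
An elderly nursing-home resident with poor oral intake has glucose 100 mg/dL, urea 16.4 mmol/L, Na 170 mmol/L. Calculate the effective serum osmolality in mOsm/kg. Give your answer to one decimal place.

345.6 mOsm/kg

Effective osmolality excludes urea (freely permeant across cell membranes):
2·Na + glucose/18
= 2·170 + 100/18
= 340 + 5.56
= 345.56 mOsm/kg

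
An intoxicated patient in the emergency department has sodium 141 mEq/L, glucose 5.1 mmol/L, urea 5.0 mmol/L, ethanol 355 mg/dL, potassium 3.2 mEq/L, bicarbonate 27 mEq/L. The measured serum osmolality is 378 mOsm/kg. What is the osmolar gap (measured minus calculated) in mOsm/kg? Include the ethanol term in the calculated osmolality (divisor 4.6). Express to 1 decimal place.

Calculated osmolality = 2·Na + glucose + urea + ethanol/4.6
= 2·141 + 5.1 + 5 + 355/4.6
= 282 + 5.10 + 5 + 77.17
= 369.27 mOsm/kg ≈ 369.3 mOsm/kg
Osmolar gap = measured − calculated = 378 − 369.3 = 8.7 mOsm/kg

8.7 mOsm/kg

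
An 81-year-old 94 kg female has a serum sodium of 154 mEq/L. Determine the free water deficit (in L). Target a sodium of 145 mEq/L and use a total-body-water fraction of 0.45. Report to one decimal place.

2.6 L

TBW = 0.45 · 94 = 42.3 L
Free water deficit = TBW · (Na/145 − 1)
= 42.3 · (154/145 − 1)
= 42.3 · 0.0621
= 2.63 L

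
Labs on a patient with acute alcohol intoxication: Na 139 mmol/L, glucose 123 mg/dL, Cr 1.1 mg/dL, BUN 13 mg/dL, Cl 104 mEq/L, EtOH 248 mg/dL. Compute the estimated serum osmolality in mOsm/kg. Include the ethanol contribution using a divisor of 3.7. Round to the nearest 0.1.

Calculated osmolality = 2·Na + glucose/18 + BUN/2.8 + ethanol/3.7
= 2·139 + 123/18 + 13/2.8 + 248/3.7
= 278 + 6.83 + 4.64 + 67.03
= 356.5 mOsm/kg

356.5 mOsm/kg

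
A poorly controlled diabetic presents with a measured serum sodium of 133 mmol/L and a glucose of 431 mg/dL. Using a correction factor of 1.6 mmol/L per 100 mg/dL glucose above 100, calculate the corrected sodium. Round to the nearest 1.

Corrected Na = measured Na + 1.6 · (glucose − 100)/100
= 133 + 1.6 · (431 − 100)/100
= 133 + 5.3
= 138.3 mmol/L

138 mmol/L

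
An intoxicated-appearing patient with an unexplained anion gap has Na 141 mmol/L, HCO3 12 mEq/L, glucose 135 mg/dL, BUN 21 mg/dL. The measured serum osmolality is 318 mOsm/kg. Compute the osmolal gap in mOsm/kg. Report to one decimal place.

21.0 mOsm/kg

Calculated osmolality = 2·Na + glucose/18 + BUN/2.8
= 2·141 + 135/18 + 21/2.8
= 282 + 7.50 + 7.50
= 297 mOsm/kg ≈ 297.0 mOsm/kg
Osmolar gap = measured − calculated = 318 − 297.0 = 21.0 mOsm/kg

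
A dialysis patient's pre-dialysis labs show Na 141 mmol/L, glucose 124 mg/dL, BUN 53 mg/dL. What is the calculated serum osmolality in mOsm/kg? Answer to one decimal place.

Calculated osmolality = 2·Na + glucose/18 + BUN/2.8
= 2·141 + 124/18 + 53/2.8
= 282 + 6.89 + 18.93
= 307.82 mOsm/kg

307.8 mOsm/kg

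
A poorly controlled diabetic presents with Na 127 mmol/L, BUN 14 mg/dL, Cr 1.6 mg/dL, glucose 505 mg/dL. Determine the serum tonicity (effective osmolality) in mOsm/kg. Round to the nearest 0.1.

Effective osmolality excludes urea (freely permeant across cell membranes):
2·Na + glucose/18
= 2·127 + 505/18
= 254 + 28.06
= 282.06 mOsm/kg

282.1 mOsm/kg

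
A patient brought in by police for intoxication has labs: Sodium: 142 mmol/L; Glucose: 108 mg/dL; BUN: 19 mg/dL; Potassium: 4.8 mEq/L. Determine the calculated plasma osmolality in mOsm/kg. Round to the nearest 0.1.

296.8 mOsm/kg

Calculated osmolality = 2·Na + glucose/18 + BUN/2.8
= 2·142 + 108/18 + 19/2.8
= 284 + 6 + 6.79
= 296.79 mOsm/kg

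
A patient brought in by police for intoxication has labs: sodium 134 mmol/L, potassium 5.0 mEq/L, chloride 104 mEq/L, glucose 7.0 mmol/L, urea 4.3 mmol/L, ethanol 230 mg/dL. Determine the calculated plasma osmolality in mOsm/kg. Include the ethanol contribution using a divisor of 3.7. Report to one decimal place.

341.5 mOsm/kg

Calculated osmolality = 2·Na + glucose + urea + ethanol/3.7
= 2·134 + 7 + 4.3 + 230/3.7
= 268 + 7 + 4.30 + 62.16
= 341.46 mOsm/kg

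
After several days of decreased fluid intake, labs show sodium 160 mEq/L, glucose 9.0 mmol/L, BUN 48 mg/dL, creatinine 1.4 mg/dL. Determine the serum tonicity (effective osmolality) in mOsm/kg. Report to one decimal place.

329.0 mOsm/kg

Effective osmolality excludes urea (freely permeant across cell membranes):
2·Na + glucose
= 2·160 + 9
= 320 + 9
= 329 mOsm/kg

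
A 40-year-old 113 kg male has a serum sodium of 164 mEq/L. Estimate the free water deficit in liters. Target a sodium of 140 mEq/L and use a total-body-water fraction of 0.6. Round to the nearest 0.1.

11.6 L

TBW = 0.6 · 113 = 67.8 L
Free water deficit = TBW · (Na/140 − 1)
= 67.8 · (164/140 − 1)
= 67.8 · 0.1714
= 11.62 L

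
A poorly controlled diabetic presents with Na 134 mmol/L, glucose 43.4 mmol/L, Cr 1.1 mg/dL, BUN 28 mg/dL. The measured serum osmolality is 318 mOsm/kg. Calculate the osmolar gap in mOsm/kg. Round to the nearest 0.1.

Calculated osmolality = 2·Na + glucose + BUN/2.8
= 2·134 + 43.4 + 28/2.8
= 268 + 43.40 + 10
= 321.4 mOsm/kg ≈ 321.4 mOsm/kg
Osmolar gap = measured − calculated = 318 − 321.4 = -3.4 mOsm/kg

-3.4 mOsm/kg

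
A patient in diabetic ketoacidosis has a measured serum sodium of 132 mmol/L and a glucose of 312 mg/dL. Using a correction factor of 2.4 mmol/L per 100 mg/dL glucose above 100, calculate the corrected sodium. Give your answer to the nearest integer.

137 mmol/L

Corrected Na = measured Na + 2.4 · (glucose − 100)/100
= 132 + 2.4 · (312 − 100)/100
= 132 + 5.1
= 137.1 mmol/L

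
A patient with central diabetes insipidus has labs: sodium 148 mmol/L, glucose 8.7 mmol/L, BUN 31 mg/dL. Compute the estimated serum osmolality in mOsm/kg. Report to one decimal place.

Calculated osmolality = 2·Na + glucose + BUN/2.8
= 2·148 + 8.7 + 31/2.8
= 296 + 8.70 + 11.07
= 315.77 mOsm/kg

315.8 mOsm/kg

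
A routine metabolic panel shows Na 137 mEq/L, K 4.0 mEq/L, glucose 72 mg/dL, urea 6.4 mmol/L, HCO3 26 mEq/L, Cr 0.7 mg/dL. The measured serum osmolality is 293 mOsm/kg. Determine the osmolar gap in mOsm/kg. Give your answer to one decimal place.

Calculated osmolality = 2·Na + glucose/18 + urea
= 2·137 + 72/18 + 6.4
= 274 + 4 + 6.40
= 284.4 mOsm/kg ≈ 284.4 mOsm/kg
Osmolar gap = measured − calculated = 293 − 284.4 = 8.6 mOsm/kg

8.6 mOsm/kg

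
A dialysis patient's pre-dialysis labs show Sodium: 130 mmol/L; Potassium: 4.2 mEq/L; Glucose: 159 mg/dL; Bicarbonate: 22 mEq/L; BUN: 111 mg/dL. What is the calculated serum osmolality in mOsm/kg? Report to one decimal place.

308.5 mOsm/kg

Calculated osmolality = 2·Na + glucose/18 + BUN/2.8
= 2·130 + 159/18 + 111/2.8
= 260 + 8.83 + 39.64
= 308.47 mOsm/kg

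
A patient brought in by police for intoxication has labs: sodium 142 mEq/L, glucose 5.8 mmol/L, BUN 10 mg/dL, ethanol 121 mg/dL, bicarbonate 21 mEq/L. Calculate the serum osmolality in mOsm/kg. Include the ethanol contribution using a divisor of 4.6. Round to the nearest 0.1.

319.7 mOsm/kg

Calculated osmolality = 2·Na + glucose + BUN/2.8 + ethanol/4.6
= 2·142 + 5.8 + 10/2.8 + 121/4.6
= 284 + 5.80 + 3.57 + 26.30
= 319.67 mOsm/kg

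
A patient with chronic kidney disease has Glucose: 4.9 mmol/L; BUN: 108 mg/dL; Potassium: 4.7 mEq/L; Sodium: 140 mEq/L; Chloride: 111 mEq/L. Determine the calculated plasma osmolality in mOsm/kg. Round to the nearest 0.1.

323.5 mOsm/kg

Calculated osmolality = 2·Na + glucose + BUN/2.8
= 2·140 + 4.9 + 108/2.8
= 280 + 4.90 + 38.57
= 323.47 mOsm/kg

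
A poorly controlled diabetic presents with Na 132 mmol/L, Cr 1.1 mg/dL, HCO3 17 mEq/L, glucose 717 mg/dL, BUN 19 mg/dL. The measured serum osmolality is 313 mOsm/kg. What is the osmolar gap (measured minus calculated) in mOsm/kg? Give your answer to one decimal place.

2.4 mOsm/kg

Calculated osmolality = 2·Na + glucose/18 + BUN/2.8
= 2·132 + 717/18 + 19/2.8
= 264 + 39.83 + 6.79
= 310.62 mOsm/kg ≈ 310.6 mOsm/kg
Osmolar gap = measured − calculated = 313 − 310.6 = 2.4 mOsm/kg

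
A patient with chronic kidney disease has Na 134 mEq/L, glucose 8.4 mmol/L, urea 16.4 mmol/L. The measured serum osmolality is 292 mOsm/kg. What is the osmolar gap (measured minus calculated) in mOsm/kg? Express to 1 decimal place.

Calculated osmolality = 2·Na + glucose + urea
= 2·134 + 8.4 + 16.4
= 268 + 8.40 + 16.40
= 292.8 mOsm/kg ≈ 292.8 mOsm/kg
Osmolar gap = measured − calculated = 292 − 292.8 = -0.8 mOsm/kg

-0.8 mOsm/kg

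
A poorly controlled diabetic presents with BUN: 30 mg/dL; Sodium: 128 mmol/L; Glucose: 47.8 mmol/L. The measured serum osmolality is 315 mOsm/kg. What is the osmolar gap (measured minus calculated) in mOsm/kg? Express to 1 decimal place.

Calculated osmolality = 2·Na + glucose + BUN/2.8
= 2·128 + 47.8 + 30/2.8
= 256 + 47.80 + 10.71
= 314.51 mOsm/kg ≈ 314.5 mOsm/kg
Osmolar gap = measured − calculated = 315 − 314.5 = 0.5 mOsm/kg

0.5 mOsm/kg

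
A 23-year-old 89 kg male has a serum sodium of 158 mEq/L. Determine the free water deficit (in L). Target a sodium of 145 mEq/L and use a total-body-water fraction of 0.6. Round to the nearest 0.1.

4.8 L

TBW = 0.6 · 89 = 53.4 L
Free water deficit = TBW · (Na/145 − 1)
= 53.4 · (158/145 − 1)
= 53.4 · 0.0897
= 4.79 L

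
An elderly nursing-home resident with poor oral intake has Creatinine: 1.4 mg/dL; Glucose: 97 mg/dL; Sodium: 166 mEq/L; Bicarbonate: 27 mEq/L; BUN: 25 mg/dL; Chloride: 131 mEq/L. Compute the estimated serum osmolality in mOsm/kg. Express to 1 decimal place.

346.3 mOsm/kg

Calculated osmolality = 2·Na + glucose/18 + BUN/2.8
= 2·166 + 97/18 + 25/2.8
= 332 + 5.39 + 8.93
= 346.32 mOsm/kg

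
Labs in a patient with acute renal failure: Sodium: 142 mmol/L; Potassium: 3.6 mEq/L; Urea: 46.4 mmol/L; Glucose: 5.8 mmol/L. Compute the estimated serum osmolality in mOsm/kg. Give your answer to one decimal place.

Calculated osmolality = 2·Na + glucose + urea
= 2·142 + 5.8 + 46.4
= 284 + 5.80 + 46.40
= 336.2 mOsm/kg

336.2 mOsm/kg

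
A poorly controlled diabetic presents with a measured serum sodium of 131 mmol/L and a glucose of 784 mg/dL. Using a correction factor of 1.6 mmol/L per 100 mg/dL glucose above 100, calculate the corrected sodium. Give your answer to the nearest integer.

142 mmol/L

Corrected Na = measured Na + 1.6 · (glucose − 100)/100
= 131 + 1.6 · (784 − 100)/100
= 131 + 10.9
= 141.9 mmol/L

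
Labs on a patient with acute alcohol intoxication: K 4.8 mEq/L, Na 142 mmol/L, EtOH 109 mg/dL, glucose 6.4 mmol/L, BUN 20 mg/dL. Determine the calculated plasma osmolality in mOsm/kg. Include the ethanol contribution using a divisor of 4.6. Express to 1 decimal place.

Calculated osmolality = 2·Na + glucose + BUN/2.8 + ethanol/4.6
= 2·142 + 6.4 + 20/2.8 + 109/4.6
= 284 + 6.40 + 7.14 + 23.70
= 321.24 mOsm/kg

321.2 mOsm/kg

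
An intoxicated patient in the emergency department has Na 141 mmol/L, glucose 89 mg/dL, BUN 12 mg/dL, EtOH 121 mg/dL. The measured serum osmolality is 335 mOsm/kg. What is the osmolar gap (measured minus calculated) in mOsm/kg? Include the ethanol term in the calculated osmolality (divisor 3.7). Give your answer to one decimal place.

11.1 mOsm/kg

Calculated osmolality = 2·Na + glucose/18 + BUN/2.8 + ethanol/3.7
= 2·141 + 89/18 + 12/2.8 + 121/3.7
= 282 + 4.94 + 4.29 + 32.70
= 323.93 mOsm/kg ≈ 323.9 mOsm/kg
Osmolar gap = measured − calculated = 335 − 323.9 = 11.1 mOsm/kg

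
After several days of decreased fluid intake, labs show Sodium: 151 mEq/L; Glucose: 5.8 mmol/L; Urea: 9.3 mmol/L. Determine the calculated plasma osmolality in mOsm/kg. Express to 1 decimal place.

317.1 mOsm/kg

Calculated osmolality = 2·Na + glucose + urea
= 2·151 + 5.8 + 9.3
= 302 + 5.80 + 9.30
= 317.1 mOsm/kg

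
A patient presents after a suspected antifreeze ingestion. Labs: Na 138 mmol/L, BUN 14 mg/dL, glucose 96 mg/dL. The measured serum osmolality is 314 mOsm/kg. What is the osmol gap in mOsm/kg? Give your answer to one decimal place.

Calculated osmolality = 2·Na + glucose/18 + BUN/2.8
= 2·138 + 96/18 + 14/2.8
= 276 + 5.33 + 5
= 286.33 mOsm/kg ≈ 286.3 mOsm/kg
Osmolar gap = measured − calculated = 314 − 286.3 = 27.7 mOsm/kg

27.7 mOsm/kg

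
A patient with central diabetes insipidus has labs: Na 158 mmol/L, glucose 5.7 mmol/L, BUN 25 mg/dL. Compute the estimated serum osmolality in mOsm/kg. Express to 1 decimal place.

330.6 mOsm/kg

Calculated osmolality = 2·Na + glucose + BUN/2.8
= 2·158 + 5.7 + 25/2.8
= 316 + 5.70 + 8.93
= 330.63 mOsm/kg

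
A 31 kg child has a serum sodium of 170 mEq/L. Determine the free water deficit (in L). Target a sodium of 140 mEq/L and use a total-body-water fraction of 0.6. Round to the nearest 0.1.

TBW = 0.6 · 31 = 18.6 L
Free water deficit = TBW · (Na/140 − 1)
= 18.6 · (170/140 − 1)
= 18.6 · 0.2143
= 3.99 L

4.0 L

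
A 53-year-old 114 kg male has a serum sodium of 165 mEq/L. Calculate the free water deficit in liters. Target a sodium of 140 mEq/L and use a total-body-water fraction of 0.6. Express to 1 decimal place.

12.2 L

TBW = 0.6 · 114 = 68.4 L
Free water deficit = TBW · (Na/140 − 1)
= 68.4 · (165/140 − 1)
= 68.4 · 0.1786
= 12.22 L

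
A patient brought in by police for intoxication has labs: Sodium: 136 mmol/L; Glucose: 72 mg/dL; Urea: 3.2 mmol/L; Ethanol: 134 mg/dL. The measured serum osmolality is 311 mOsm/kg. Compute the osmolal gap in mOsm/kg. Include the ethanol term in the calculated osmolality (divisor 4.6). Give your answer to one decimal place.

2.7 mOsm/kg

Calculated osmolality = 2·Na + glucose/18 + urea + ethanol/4.6
= 2·136 + 72/18 + 3.2 + 134/4.6
= 272 + 4 + 3.20 + 29.13
= 308.33 mOsm/kg ≈ 308.3 mOsm/kg
Osmolar gap = measured − calculated = 311 − 308.3 = 2.7 mOsm/kg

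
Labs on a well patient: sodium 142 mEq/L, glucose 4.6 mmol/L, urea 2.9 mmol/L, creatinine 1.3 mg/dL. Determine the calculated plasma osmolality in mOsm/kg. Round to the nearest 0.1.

291.5 mOsm/kg

Calculated osmolality = 2·Na + glucose + urea
= 2·142 + 4.6 + 2.9
= 284 + 4.60 + 2.90
= 291.5 mOsm/kg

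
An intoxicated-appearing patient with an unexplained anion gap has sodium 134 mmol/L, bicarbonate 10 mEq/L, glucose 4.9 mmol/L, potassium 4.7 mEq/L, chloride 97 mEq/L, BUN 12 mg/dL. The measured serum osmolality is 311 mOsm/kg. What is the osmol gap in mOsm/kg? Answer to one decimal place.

Calculated osmolality = 2·Na + glucose + BUN/2.8
= 2·134 + 4.9 + 12/2.8
= 268 + 4.90 + 4.29
= 277.19 mOsm/kg ≈ 277.2 mOsm/kg
Osmolar gap = measured − calculated = 311 − 277.2 = 33.8 mOsm/kg

33.8 mOsm/kg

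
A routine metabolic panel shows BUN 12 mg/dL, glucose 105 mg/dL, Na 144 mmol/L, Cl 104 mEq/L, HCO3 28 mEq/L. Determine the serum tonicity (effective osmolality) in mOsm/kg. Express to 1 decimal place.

Effective osmolality excludes urea (freely permeant across cell membranes):
2·Na + glucose/18
= 2·144 + 105/18
= 288 + 5.83
= 293.83 mOsm/kg

293.8 mOsm/kg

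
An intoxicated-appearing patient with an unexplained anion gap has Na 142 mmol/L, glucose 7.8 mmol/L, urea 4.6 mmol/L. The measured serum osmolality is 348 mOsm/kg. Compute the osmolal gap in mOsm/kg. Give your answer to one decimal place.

Calculated osmolality = 2·Na + glucose + urea
= 2·142 + 7.8 + 4.6
= 284 + 7.80 + 4.60
= 296.4 mOsm/kg ≈ 296.4 mOsm/kg
Osmolar gap = measured − calculated = 348 − 296.4 = 51.6 mOsm/kg

51.6 mOsm/kg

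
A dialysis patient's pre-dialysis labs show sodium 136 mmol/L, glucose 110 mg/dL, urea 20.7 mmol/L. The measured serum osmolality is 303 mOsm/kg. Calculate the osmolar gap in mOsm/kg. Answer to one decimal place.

4.2 mOsm/kg

Calculated osmolality = 2·Na + glucose/18 + urea
= 2·136 + 110/18 + 20.7
= 272 + 6.11 + 20.70
= 298.81 mOsm/kg ≈ 298.8 mOsm/kg
Osmolar gap = measured − calculated = 303 − 298.8 = 4.2 mOsm/kg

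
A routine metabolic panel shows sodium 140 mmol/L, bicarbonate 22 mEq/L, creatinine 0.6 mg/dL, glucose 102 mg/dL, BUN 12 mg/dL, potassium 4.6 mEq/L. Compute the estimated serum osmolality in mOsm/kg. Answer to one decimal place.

Calculated osmolality = 2·Na + glucose/18 + BUN/2.8
= 2·140 + 102/18 + 12/2.8
= 280 + 5.67 + 4.29
= 289.96 mOsm/kg

290.0 mOsm/kg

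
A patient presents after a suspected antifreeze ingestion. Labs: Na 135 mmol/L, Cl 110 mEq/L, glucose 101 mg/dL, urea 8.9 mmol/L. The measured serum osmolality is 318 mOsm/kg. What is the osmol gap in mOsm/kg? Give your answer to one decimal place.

33.5 mOsm/kg

Calculated osmolality = 2·Na + glucose/18 + urea
= 2·135 + 101/18 + 8.9
= 270 + 5.61 + 8.90
= 284.51 mOsm/kg ≈ 284.5 mOsm/kg
Osmolar gap = measured − calculated = 318 − 284.5 = 33.5 mOsm/kg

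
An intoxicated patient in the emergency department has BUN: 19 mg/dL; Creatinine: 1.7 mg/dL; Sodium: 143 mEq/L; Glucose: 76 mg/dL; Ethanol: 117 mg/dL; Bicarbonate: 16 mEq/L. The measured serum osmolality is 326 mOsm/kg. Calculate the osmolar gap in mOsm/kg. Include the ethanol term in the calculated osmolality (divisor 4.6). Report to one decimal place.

3.6 mOsm/kg

Calculated osmolality = 2·Na + glucose/18 + BUN/2.8 + ethanol/4.6
= 2·143 + 76/18 + 19/2.8 + 117/4.6
= 286 + 4.22 + 6.79 + 25.43
= 322.44 mOsm/kg ≈ 322.4 mOsm/kg
Osmolar gap = measured − calculated = 326 − 322.4 = 3.6 mOsm/kg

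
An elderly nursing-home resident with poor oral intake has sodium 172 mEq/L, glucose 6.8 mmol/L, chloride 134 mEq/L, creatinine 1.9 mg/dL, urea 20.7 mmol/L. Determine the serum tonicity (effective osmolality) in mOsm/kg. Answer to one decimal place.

Effective osmolality excludes urea (freely permeant across cell membranes):
2·Na + glucose
= 2·172 + 6.8
= 344 + 6.8
= 350.8 mOsm/kg

350.8 mOsm/kg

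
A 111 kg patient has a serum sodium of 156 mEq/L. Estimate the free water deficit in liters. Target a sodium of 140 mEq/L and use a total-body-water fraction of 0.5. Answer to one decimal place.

TBW = 0.5 · 111 = 55.5 L
Free water deficit = TBW · (Na/140 − 1)
= 55.5 · (156/140 − 1)
= 55.5 · 0.1143
= 6.34 L

6.3 L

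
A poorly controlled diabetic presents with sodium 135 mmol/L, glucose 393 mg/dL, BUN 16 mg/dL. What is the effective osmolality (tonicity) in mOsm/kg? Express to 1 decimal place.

Effective osmolality excludes urea (freely permeant across cell membranes):
2·Na + glucose/18
= 2·135 + 393/18
= 270 + 21.83
= 291.83 mOsm/kg

291.8 mOsm/kg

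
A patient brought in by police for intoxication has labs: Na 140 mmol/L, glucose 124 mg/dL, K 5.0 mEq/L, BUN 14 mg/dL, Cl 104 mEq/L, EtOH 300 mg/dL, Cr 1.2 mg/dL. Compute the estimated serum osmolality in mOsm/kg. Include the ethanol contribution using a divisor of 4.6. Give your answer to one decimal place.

Calculated osmolality = 2·Na + glucose/18 + BUN/2.8 + ethanol/4.6
= 2·140 + 124/18 + 14/2.8 + 300/4.6
= 280 + 6.89 + 5 + 65.22
= 357.11 mOsm/kg

357.1 mOsm/kg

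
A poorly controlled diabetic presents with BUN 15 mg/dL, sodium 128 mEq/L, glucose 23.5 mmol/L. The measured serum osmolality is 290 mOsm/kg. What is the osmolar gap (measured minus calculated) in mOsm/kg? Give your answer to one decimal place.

Calculated osmolality = 2·Na + glucose + BUN/2.8
= 2·128 + 23.5 + 15/2.8
= 256 + 23.50 + 5.36
= 284.86 mOsm/kg ≈ 284.9 mOsm/kg
Osmolar gap = measured − calculated = 290 − 284.9 = 5.1 mOsm/kg

5.1 mOsm/kg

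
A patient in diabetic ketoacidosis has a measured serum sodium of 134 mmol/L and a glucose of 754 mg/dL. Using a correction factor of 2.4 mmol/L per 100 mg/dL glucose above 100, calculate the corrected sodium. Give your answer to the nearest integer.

150 mmol/L

Corrected Na = measured Na + 2.4 · (glucose − 100)/100
= 134 + 2.4 · (754 − 100)/100
= 134 + 15.7
= 149.7 mmol/L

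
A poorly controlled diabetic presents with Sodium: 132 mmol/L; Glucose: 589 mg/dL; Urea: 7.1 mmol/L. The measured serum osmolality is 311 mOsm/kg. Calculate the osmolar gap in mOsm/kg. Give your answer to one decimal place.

7.2 mOsm/kg

Calculated osmolality = 2·Na + glucose/18 + urea
= 2·132 + 589/18 + 7.1
= 264 + 32.72 + 7.10
= 303.82 mOsm/kg ≈ 303.8 mOsm/kg
Osmolar gap = measured − calculated = 311 − 303.8 = 7.2 mOsm/kg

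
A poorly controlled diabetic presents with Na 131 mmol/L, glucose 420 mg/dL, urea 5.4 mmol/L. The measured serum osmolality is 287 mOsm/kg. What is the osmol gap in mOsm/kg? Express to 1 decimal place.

-3.7 mOsm/kg

Calculated osmolality = 2·Na + glucose/18 + urea
= 2·131 + 420/18 + 5.4
= 262 + 23.33 + 5.40
= 290.73 mOsm/kg ≈ 290.7 mOsm/kg
Osmolar gap = measured − calculated = 287 − 290.7 = -3.7 mOsm/kg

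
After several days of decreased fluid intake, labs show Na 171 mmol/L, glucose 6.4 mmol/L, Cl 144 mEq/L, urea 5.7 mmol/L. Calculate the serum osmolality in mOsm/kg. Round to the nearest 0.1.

354.1 mOsm/kg

Calculated osmolality = 2·Na + glucose + urea
= 2·171 + 6.4 + 5.7
= 342 + 6.40 + 5.70
= 354.1 mOsm/kg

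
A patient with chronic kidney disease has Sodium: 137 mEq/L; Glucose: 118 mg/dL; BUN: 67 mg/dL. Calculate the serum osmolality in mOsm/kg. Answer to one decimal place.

304.5 mOsm/kg

Calculated osmolality = 2·Na + glucose/18 + BUN/2.8
= 2·137 + 118/18 + 67/2.8
= 274 + 6.56 + 23.93
= 304.49 mOsm/kg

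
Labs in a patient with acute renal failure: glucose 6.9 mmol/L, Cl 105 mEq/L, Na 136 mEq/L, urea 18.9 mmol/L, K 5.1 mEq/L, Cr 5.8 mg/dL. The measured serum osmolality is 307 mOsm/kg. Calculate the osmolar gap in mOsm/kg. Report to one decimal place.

9.2 mOsm/kg

Calculated osmolality = 2·Na + glucose + urea
= 2·136 + 6.9 + 18.9
= 272 + 6.90 + 18.90
= 297.8 mOsm/kg ≈ 297.8 mOsm/kg
Osmolar gap = measured − calculated = 307 − 297.8 = 9.2 mOsm/kg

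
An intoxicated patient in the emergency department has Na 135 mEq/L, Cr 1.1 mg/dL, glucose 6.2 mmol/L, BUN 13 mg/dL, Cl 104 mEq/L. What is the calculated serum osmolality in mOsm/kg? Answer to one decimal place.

280.8 mOsm/kg

Calculated osmolality = 2·Na + glucose + BUN/2.8
= 2·135 + 6.2 + 13/2.8
= 270 + 6.20 + 4.64
= 280.84 mOsm/kg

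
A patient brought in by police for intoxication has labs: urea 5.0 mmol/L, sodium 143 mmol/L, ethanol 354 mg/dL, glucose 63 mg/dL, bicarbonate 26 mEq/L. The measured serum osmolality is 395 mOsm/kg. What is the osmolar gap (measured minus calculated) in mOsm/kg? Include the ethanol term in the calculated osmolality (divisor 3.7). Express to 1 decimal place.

4.8 mOsm/kg

Calculated osmolality = 2·Na + glucose/18 + urea + ethanol/3.7
= 2·143 + 63/18 + 5 + 354/3.7
= 286 + 3.50 + 5 + 95.68
= 390.18 mOsm/kg ≈ 390.2 mOsm/kg
Osmolar gap = measured − calculated = 395 − 390.2 = 4.8 mOsm/kg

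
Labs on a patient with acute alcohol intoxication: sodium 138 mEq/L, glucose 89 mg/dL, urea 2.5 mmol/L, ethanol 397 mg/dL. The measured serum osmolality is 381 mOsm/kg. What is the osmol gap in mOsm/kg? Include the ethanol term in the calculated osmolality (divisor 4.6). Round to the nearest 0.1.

11.3 mOsm/kg

Calculated osmolality = 2·Na + glucose/18 + urea + ethanol/4.6
= 2·138 + 89/18 + 2.5 + 397/4.6
= 276 + 4.94 + 2.50 + 86.30
= 369.74 mOsm/kg ≈ 369.7 mOsm/kg
Osmolar gap = measured − calculated = 381 − 369.7 = 11.3 mOsm/kg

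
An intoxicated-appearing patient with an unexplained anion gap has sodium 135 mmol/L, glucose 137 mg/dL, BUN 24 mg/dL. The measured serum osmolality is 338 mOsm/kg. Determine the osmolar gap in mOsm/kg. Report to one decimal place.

Calculated osmolality = 2·Na + glucose/18 + BUN/2.8
= 2·135 + 137/18 + 24/2.8
= 270 + 7.61 + 8.57
= 286.18 mOsm/kg ≈ 286.2 mOsm/kg
Osmolar gap = measured − calculated = 338 − 286.2 = 51.8 mOsm/kg

51.8 mOsm/kg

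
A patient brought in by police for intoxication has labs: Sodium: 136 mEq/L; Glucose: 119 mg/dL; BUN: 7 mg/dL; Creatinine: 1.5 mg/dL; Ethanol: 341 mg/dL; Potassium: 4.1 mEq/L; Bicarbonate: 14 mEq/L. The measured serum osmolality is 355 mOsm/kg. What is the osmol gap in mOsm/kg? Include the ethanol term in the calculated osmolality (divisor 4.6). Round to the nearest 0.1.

Calculated osmolality = 2·Na + glucose/18 + BUN/2.8 + ethanol/4.6
= 2·136 + 119/18 + 7/2.8 + 341/4.6
= 272 + 6.61 + 2.50 + 74.13
= 355.24 mOsm/kg ≈ 355.2 mOsm/kg
Osmolar gap = measured − calculated = 355 − 355.2 = -0.2 mOsm/kg

-0.2 mOsm/kg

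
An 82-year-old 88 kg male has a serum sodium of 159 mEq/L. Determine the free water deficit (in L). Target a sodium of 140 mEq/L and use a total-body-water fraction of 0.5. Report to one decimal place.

TBW = 0.5 · 88 = 44 L
Free water deficit = TBW · (Na/140 − 1)
= 44 · (159/140 − 1)
= 44 · 0.1357
= 5.97 L

6.0 L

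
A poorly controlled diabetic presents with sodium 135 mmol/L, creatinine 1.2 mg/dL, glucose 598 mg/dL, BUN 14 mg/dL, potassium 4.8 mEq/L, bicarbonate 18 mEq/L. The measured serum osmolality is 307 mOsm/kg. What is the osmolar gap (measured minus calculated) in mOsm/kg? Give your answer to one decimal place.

Calculated osmolality = 2·Na + glucose/18 + BUN/2.8
= 2·135 + 598/18 + 14/2.8
= 270 + 33.22 + 5
= 308.22 mOsm/kg ≈ 308.2 mOsm/kg
Osmolar gap = measured − calculated = 307 − 308.2 = -1.2 mOsm/kg

-1.2 mOsm/kg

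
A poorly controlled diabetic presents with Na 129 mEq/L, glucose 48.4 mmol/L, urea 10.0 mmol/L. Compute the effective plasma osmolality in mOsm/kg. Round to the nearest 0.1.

Effective osmolality excludes urea (freely permeant across cell membranes):
2·Na + glucose
= 2·129 + 48.4
= 258 + 48.4
= 306.4 mOsm/kg

306.4 mOsm/kg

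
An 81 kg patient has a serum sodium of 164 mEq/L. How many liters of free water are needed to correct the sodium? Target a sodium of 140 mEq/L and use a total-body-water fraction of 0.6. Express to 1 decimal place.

8.3 L

TBW = 0.6 · 81 = 48.6 L
Free water deficit = TBW · (Na/140 − 1)
= 48.6 · (164/140 − 1)
= 48.6 · 0.1714
= 8.33 L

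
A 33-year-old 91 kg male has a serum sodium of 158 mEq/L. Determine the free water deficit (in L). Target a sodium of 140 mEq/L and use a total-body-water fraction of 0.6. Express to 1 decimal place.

TBW = 0.6 · 91 = 54.6 L
Free water deficit = TBW · (Na/140 − 1)
= 54.6 · (158/140 − 1)
= 54.6 · 0.1286
= 7.02 L

7.0 L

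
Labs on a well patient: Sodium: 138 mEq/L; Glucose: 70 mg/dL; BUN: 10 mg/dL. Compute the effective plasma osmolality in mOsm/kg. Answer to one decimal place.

279.9 mOsm/kg

Effective osmolality excludes urea (freely permeant across cell membranes):
2·Na + glucose/18
= 2·138 + 70/18
= 276 + 3.89
= 279.89 mOsm/kg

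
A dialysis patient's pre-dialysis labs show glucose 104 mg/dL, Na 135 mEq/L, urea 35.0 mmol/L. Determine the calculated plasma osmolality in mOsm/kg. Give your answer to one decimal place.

310.8 mOsm/kg

Calculated osmolality = 2·Na + glucose/18 + urea
= 2·135 + 104/18 + 35
= 270 + 5.78 + 35
= 310.78 mOsm/kg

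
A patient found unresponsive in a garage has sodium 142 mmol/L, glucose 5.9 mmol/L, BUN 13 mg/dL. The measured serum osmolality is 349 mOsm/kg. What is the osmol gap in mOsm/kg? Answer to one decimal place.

54.5 mOsm/kg

Calculated osmolality = 2·Na + glucose + BUN/2.8
= 2·142 + 5.9 + 13/2.8
= 284 + 5.90 + 4.64
= 294.54 mOsm/kg ≈ 294.5 mOsm/kg
Osmolar gap = measured − calculated = 349 − 294.5 = 54.5 mOsm/kg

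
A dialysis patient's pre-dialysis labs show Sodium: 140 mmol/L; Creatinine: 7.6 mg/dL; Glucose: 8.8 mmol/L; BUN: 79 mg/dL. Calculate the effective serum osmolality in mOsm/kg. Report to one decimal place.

Effective osmolality excludes urea (freely permeant across cell membranes):
2·Na + glucose
= 2·140 + 8.8
= 280 + 8.8
= 288.8 mOsm/kg

288.8 mOsm/kg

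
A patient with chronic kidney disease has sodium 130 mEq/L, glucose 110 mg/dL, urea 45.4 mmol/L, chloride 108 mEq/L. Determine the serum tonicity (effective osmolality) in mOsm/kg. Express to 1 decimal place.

266.1 mOsm/kg

Effective osmolality excludes urea (freely permeant across cell membranes):
2·Na + glucose/18
= 2·130 + 110/18
= 260 + 6.11
= 266.11 mOsm/kg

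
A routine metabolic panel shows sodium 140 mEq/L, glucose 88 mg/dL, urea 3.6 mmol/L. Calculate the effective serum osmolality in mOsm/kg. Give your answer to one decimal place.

284.9 mOsm/kg

Effective osmolality excludes urea (freely permeant across cell membranes):
2·Na + glucose/18
= 2·140 + 88/18
= 280 + 4.89
= 284.89 mOsm/kg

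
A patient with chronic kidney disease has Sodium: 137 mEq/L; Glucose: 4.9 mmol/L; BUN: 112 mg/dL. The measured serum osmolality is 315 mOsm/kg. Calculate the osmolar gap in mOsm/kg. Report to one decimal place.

-3.9 mOsm/kg

Calculated osmolality = 2·Na + glucose + BUN/2.8
= 2·137 + 4.9 + 112/2.8
= 274 + 4.90 + 40
= 318.9 mOsm/kg ≈ 318.9 mOsm/kg
Osmolar gap = measured − calculated = 315 − 318.9 = -3.9 mOsm/kg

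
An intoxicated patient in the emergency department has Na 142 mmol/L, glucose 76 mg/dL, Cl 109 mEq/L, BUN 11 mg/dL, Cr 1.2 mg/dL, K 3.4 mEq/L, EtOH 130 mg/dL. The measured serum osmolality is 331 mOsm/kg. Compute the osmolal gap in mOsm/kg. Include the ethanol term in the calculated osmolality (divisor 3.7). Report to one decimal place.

3.7 mOsm/kg

Calculated osmolality = 2·Na + glucose/18 + BUN/2.8 + ethanol/3.7
= 2·142 + 76/18 + 11/2.8 + 130/3.7
= 284 + 4.22 + 3.93 + 35.14
= 327.29 mOsm/kg ≈ 327.3 mOsm/kg
Osmolar gap = measured − calculated = 331 − 327.3 = 3.7 mOsm/kg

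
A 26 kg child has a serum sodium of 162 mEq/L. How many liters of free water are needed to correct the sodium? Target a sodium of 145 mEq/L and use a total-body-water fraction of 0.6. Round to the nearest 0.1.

TBW = 0.6 · 26 = 15.6 L
Free water deficit = TBW · (Na/145 − 1)
= 15.6 · (162/145 − 1)
= 15.6 · 0.1172
= 1.83 L

1.8 L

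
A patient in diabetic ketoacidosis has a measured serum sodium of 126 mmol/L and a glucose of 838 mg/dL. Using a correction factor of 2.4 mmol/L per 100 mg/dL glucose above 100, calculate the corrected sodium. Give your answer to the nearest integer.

144 mmol/L

Corrected Na = measured Na + 2.4 · (glucose − 100)/100
= 126 + 2.4 · (838 − 100)/100
= 126 + 17.7
= 143.7 mmol/L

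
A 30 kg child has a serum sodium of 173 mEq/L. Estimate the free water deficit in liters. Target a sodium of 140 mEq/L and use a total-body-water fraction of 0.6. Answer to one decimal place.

4.2 L

TBW = 0.6 · 30 = 18 L
Free water deficit = TBW · (Na/140 − 1)
= 18 · (173/140 − 1)
= 18 · 0.2357
= 4.24 L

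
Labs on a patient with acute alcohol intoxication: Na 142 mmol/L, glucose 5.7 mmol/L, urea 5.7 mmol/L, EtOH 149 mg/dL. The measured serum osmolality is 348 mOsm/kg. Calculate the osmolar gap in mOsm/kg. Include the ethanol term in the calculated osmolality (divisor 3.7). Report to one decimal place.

12.3 mOsm/kg

Calculated osmolality = 2·Na + glucose + urea + ethanol/3.7
= 2·142 + 5.7 + 5.7 + 149/3.7
= 284 + 5.70 + 5.70 + 40.27
= 335.67 mOsm/kg ≈ 335.7 mOsm/kg
Osmolar gap = measured − calculated = 348 − 335.7 = 12.3 mOsm/kg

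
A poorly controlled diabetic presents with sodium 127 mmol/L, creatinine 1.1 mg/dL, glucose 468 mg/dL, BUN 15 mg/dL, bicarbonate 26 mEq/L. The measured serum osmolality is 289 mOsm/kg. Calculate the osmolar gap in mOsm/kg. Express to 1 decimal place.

Calculated osmolality = 2·Na + glucose/18 + BUN/2.8
= 2·127 + 468/18 + 15/2.8
= 254 + 26 + 5.36
= 285.36 mOsm/kg ≈ 285.4 mOsm/kg
Osmolar gap = measured − calculated = 289 − 285.4 = 3.6 mOsm/kg

3.6 mOsm/kg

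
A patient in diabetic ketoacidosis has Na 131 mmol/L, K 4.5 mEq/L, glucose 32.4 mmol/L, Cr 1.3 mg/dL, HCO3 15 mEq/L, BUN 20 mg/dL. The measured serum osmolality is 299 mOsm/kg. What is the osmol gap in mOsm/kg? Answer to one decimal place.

-2.5 mOsm/kg

Calculated osmolality = 2·Na + glucose + BUN/2.8
= 2·131 + 32.4 + 20/2.8
= 262 + 32.40 + 7.14
= 301.54 mOsm/kg ≈ 301.5 mOsm/kg
Osmolar gap = measured − calculated = 299 − 301.5 = -2.5 mOsm/kg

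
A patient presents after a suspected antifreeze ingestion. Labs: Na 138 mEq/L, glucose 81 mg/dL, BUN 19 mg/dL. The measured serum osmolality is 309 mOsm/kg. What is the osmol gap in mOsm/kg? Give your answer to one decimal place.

21.7 mOsm/kg

Calculated osmolality = 2·Na + glucose/18 + BUN/2.8
= 2·138 + 81/18 + 19/2.8
= 276 + 4.50 + 6.79
= 287.29 mOsm/kg ≈ 287.3 mOsm/kg
Osmolar gap = measured − calculated = 309 − 287.3 = 21.7 mOsm/kg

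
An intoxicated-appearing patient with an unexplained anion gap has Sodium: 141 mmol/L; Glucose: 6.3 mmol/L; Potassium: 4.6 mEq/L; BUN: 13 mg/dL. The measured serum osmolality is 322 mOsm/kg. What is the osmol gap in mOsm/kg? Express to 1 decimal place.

29.1 mOsm/kg

Calculated osmolality = 2·Na + glucose + BUN/2.8
= 2·141 + 6.3 + 13/2.8
= 282 + 6.30 + 4.64
= 292.94 mOsm/kg ≈ 292.9 mOsm/kg
Osmolar gap = measured − calculated = 322 − 292.9 = 29.1 mOsm/kg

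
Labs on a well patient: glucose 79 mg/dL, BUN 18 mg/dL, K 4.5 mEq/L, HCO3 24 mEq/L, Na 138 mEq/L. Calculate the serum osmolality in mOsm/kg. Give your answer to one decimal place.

286.8 mOsm/kg

Calculated osmolality = 2·Na + glucose/18 + BUN/2.8
= 2·138 + 79/18 + 18/2.8
= 276 + 4.39 + 6.43
= 286.82 mOsm/kg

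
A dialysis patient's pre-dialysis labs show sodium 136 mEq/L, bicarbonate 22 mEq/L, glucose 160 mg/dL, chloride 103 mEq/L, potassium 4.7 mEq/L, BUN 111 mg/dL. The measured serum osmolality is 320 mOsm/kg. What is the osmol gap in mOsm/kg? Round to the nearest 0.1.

-0.5 mOsm/kg

Calculated osmolality = 2·Na + glucose/18 + BUN/2.8
= 2·136 + 160/18 + 111/2.8
= 272 + 8.89 + 39.64
= 320.53 mOsm/kg ≈ 320.5 mOsm/kg
Osmolar gap = measured − calculated = 320 − 320.5 = -0.5 mOsm/kg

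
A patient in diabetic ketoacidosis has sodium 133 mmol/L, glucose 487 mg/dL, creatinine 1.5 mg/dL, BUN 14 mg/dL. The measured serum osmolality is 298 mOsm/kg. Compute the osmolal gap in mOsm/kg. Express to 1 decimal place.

Calculated osmolality = 2·Na + glucose/18 + BUN/2.8
= 2·133 + 487/18 + 14/2.8
= 266 + 27.06 + 5
= 298.06 mOsm/kg ≈ 298.1 mOsm/kg
Osmolar gap = measured − calculated = 298 − 298.1 = -0.1 mOsm/kg

-0.1 mOsm/kg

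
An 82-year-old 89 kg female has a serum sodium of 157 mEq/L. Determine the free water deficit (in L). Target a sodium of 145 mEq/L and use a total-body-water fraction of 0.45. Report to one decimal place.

3.3 L

TBW = 0.45 · 89 = 40.05 L
Free water deficit = TBW · (Na/145 − 1)
= 40.05 · (157/145 − 1)
= 40.05 · 0.0828
= 3.32 L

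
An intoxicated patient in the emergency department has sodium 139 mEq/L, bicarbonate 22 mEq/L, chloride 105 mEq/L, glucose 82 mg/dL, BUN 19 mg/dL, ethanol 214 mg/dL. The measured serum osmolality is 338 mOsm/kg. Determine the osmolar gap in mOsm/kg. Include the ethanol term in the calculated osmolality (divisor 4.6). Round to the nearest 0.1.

2.1 mOsm/kg

Calculated osmolality = 2·Na + glucose/18 + BUN/2.8 + ethanol/4.6
= 2·139 + 82/18 + 19/2.8 + 214/4.6
= 278 + 4.56 + 6.79 + 46.52
= 335.87 mOsm/kg ≈ 335.9 mOsm/kg
Osmolar gap = measured − calculated = 338 − 335.9 = 2.1 mOsm/kg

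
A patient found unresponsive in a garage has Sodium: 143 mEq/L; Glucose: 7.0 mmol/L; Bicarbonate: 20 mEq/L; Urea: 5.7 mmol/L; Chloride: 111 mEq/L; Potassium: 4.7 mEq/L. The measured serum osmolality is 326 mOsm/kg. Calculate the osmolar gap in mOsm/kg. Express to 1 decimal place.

Calculated osmolality = 2·Na + glucose + urea
= 2·143 + 7 + 5.7
= 286 + 7 + 5.70
= 298.7 mOsm/kg ≈ 298.7 mOsm/kg
Osmolar gap = measured − calculated = 326 − 298.7 = 27.3 mOsm/kg

27.3 mOsm/kg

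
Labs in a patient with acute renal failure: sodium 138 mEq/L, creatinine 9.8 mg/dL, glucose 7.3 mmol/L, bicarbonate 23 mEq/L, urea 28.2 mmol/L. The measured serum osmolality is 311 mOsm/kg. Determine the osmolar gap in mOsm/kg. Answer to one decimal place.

Calculated osmolality = 2·Na + glucose + urea
= 2·138 + 7.3 + 28.2
= 276 + 7.30 + 28.20
= 311.5 mOsm/kg ≈ 311.5 mOsm/kg
Osmolar gap = measured − calculated = 311 − 311.5 = -0.5 mOsm/kg

-0.5 mOsm/kg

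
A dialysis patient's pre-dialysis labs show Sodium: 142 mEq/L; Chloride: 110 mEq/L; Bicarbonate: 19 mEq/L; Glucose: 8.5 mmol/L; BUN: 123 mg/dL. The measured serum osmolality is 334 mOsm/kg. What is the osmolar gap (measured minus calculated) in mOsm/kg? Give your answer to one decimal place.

Calculated osmolality = 2·Na + glucose + BUN/2.8
= 2·142 + 8.5 + 123/2.8
= 284 + 8.50 + 43.93
= 336.43 mOsm/kg ≈ 336.4 mOsm/kg
Osmolar gap = measured − calculated = 334 − 336.4 = -2.4 mOsm/kg

-2.4 mOsm/kg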